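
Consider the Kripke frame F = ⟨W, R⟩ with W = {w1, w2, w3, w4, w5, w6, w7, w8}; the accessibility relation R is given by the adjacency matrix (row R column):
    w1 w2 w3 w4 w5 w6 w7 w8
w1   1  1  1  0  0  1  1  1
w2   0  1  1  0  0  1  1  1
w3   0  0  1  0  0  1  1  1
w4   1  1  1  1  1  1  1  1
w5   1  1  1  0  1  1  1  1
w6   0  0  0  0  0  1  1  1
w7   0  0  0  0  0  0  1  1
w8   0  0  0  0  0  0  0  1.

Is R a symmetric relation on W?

No

Symmetric: no — w1 R w2 but not w2 R w1.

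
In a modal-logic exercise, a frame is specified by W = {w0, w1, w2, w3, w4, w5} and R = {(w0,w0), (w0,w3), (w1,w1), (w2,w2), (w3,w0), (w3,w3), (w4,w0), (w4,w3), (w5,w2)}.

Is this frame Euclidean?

Euclidean: yes — any two successors of a common world are R-related.

Yes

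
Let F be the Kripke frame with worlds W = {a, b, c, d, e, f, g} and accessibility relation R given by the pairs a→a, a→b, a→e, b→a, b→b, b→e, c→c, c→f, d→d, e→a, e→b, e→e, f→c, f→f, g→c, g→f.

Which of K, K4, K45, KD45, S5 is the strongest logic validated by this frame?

KD45

Transitive (axiom 4): yes — every two-step R-path is closed by a direct edge.
Euclidean (axiom 5): yes — any two successors of a common world are R-related.
Serial (axiom D): yes — every world has a successor (e.g. a R a).
Reflexive (axiom T): no — g is not related to itself.
So F validates K, K4, K45, KD45; S5 would additionally require R to be reflexive. The strongest is KD45.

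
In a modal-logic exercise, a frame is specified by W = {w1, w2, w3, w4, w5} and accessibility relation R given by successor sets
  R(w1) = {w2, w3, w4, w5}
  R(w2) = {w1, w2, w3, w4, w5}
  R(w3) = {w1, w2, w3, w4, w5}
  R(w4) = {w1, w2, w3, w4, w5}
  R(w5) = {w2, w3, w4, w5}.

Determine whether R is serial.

Serial: yes — every world has a successor (e.g. w1 R w2).

Yes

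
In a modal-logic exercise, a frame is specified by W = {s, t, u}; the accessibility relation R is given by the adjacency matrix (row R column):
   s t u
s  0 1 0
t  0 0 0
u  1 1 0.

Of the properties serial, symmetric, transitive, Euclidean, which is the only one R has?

Serial: no — t has no R-successor.
Symmetric: no — s R t but not t R s.
Transitive: yes — every two-step R-path is closed by a direct edge.
Euclidean: no — u R t and u R s, but not t R s.
Only transitive holds.

transitive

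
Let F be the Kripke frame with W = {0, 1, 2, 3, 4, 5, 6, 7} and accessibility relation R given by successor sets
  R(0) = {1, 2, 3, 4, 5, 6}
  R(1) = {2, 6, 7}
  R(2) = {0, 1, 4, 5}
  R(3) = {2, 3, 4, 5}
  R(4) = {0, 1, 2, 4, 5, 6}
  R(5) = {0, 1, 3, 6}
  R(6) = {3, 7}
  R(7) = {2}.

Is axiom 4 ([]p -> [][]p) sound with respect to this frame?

No

By correspondence theory, 4 is valid on a frame iff R is transitive.
Transitive: no — 0 R 1 and 1 R 7, but not 0 R 7.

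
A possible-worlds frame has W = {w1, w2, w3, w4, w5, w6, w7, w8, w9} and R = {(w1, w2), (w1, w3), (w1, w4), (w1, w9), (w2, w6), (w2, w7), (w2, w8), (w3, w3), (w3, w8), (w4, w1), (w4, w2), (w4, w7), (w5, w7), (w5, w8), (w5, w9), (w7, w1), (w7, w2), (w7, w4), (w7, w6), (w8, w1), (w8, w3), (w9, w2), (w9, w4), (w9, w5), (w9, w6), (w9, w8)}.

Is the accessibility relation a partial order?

No

Reflexive: no — w1 is not related to itself.
Transitive: no — w1 R w2 and w2 R w6, but not w1 R w6.
Antisymmetric: no — w1 R w4 and w4 R w1 with w1 ≠ w4.
So R is not a partial order.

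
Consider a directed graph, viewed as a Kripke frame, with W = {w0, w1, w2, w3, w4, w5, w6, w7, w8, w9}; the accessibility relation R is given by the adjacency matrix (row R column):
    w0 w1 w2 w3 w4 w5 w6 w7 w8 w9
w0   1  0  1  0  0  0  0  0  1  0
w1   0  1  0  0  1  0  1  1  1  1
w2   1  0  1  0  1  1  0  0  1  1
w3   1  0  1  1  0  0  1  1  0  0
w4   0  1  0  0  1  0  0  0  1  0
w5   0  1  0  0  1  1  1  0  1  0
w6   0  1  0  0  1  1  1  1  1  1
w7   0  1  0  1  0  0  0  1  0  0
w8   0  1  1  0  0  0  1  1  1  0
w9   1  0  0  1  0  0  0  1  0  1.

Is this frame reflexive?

Reflexive: yes — every world is R-related to itself.

Yes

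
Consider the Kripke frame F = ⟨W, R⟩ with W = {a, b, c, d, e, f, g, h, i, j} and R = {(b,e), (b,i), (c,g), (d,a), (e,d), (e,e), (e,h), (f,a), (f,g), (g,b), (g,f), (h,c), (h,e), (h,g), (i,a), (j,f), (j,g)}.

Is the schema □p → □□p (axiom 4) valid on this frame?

Axiom 4 corresponds to the accessibility relation being transitive.
Transitive: no — b R e and e R d, but not b R d.

No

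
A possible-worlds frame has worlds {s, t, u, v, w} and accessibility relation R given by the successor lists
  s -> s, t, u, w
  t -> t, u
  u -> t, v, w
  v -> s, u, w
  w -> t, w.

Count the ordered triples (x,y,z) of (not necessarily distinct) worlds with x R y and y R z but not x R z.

Enumerating: (s,u,v), (t,u,v), (t,u,w), (u,t,u), (u,v,s), (u,v,u), (v,s,t), (v,u,t), (v,u,v), (v,w,t), (w,t,u).

11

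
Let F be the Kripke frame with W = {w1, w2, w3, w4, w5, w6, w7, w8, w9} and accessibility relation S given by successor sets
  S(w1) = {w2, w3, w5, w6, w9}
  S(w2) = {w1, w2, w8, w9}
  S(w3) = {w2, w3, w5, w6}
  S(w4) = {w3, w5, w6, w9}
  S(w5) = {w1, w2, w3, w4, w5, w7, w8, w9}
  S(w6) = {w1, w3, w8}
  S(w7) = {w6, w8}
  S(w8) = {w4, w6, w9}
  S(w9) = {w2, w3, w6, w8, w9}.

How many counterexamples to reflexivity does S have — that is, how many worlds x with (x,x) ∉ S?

Enumerating: w1, w4, w6, w7, w8.

5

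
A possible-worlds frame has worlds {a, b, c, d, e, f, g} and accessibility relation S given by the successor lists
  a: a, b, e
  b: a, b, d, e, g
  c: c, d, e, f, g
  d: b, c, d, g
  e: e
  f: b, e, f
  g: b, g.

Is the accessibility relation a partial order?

No

Reflexive: yes — every world is S-related to itself.
Transitive: no — a S b and b S d, but not a S d.
Antisymmetric: no — a S b and b S a with a ≠ b.
So S is not a partial order.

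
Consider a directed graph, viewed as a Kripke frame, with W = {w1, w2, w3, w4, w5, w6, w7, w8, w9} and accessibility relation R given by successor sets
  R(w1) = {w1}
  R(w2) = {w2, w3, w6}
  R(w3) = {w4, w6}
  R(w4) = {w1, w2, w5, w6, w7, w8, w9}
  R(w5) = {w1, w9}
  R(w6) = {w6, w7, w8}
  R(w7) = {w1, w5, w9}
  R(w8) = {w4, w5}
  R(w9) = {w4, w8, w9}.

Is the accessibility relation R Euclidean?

Euclidean: no — w2 R w6 and w2 R w3, but not w6 R w3.

No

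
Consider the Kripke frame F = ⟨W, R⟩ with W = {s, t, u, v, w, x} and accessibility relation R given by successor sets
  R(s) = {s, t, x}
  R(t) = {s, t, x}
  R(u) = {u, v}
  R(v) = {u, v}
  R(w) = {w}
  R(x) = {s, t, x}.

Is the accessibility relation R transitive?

Yes

Transitive: yes — every two-step R-path is closed by a direct edge.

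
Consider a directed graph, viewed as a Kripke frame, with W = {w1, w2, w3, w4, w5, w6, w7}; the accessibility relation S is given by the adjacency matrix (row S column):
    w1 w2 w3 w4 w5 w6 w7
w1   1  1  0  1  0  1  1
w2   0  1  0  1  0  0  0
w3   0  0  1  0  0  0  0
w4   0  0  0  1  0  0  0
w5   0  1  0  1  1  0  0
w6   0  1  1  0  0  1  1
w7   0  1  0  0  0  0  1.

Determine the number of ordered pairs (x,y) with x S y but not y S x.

Enumerating: (w1,w2), (w1,w4), (w1,w6), (w1,w7), (w2,w4), (w5,w2), (w5,w4), (w6,w2), (w6,w3), (w6,w7), (w7,w2).

11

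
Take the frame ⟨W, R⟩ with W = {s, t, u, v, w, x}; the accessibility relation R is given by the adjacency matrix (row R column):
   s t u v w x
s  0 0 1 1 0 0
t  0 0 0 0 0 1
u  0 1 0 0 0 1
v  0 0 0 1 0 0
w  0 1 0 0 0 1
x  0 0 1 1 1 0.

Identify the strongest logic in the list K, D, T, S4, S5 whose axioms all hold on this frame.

D

Serial (axiom D): yes — every world has a successor (e.g. s R u).
Reflexive (axiom T): no — s is not related to itself.
Transitive (axiom 4): no — s R u and u R t, but not s R t.
Euclidean (axiom 5): no — s R u and s R v, but not u R v.
So F validates K, D; T would additionally require R to be reflexive. The strongest is D.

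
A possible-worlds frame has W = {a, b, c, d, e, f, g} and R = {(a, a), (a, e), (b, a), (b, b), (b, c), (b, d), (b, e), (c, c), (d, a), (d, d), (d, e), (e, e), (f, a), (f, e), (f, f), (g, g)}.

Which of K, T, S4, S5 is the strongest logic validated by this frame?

S4

Reflexive (axiom T): yes — every world is R-related to itself.
Transitive (axiom 4): yes — every two-step R-path is closed by a direct edge.
Euclidean (axiom 5): no — b R a and b R c, but not a R c.
So F validates K, T, S4; S5 would additionally require R to be Euclidean. The strongest is S4.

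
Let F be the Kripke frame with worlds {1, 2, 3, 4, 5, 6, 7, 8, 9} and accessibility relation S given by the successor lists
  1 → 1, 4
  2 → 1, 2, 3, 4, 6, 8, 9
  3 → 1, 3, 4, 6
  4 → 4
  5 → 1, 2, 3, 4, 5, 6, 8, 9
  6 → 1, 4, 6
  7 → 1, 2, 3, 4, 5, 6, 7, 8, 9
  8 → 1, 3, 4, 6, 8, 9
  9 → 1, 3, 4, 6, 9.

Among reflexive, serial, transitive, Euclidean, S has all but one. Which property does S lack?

Euclidean

Reflexive: yes — every world is S-related to itself.
Serial: yes — every world has a successor (e.g. 1 S 1).
Transitive: yes — every two-step S-path is closed by a direct edge.
Euclidean: no — 2 S 1 and 2 S 3, but not 1 S 3.
Only Euclidean fails.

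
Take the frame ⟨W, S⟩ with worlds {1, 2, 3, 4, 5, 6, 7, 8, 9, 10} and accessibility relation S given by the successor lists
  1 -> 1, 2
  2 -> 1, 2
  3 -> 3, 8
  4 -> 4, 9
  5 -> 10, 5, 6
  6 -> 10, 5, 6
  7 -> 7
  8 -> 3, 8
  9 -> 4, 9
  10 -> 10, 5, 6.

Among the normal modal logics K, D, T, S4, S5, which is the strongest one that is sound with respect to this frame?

Serial (axiom D): yes — every world has a successor (e.g. 1 S 1).
Reflexive (axiom T): yes — every world is S-related to itself.
Transitive (axiom 4): yes — every two-step S-path is closed by a direct edge.
Euclidean (axiom 5): yes — any two successors of a common world are S-related.
So F validates K, D, T, S4, S5. The strongest is S5.

S5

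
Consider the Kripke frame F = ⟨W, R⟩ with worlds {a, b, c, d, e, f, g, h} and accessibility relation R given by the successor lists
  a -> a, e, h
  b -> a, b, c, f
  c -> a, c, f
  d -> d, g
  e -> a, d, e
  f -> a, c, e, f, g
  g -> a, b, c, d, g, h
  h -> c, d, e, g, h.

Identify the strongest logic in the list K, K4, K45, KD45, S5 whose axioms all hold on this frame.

K

Transitive (axiom 4): no — a R e and e R d, but not a R d.
Euclidean (axiom 5): no — a R e and a R h, but not e R h.
Serial (axiom D): yes — every world has a successor (e.g. a R a).
Reflexive (axiom T): yes — every world is R-related to itself.
So F validates K; K4 would additionally require R to be transitive. The strongest is K.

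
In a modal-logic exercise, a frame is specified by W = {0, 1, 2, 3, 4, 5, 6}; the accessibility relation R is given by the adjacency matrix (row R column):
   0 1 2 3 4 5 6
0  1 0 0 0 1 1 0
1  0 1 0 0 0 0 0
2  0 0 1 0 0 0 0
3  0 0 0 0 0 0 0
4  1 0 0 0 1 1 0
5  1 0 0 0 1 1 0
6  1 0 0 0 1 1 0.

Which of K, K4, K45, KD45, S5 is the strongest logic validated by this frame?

K45

Transitive (axiom 4): yes — every two-step R-path is closed by a direct edge.
Euclidean (axiom 5): yes — any two successors of a common world are R-related.
Serial (axiom D): no — 3 has no R-successor.
Reflexive (axiom T): no — 3 is not related to itself.
So F validates K, K4, K45; KD45 would additionally require R to be serial. The strongest is K45.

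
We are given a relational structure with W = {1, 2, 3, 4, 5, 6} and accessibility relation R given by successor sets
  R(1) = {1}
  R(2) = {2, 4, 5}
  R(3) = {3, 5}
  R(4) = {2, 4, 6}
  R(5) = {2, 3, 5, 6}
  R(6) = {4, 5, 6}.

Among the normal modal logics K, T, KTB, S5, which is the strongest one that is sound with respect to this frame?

Reflexive (axiom T): yes — every world is R-related to itself.
Symmetric (axiom B): yes — every pair in R has its reverse in R.
Euclidean (axiom 5): no — 2 R 4 and 2 R 5, but not 4 R 5.
So F validates K, T, KTB; S5 would additionally require R to be Euclidean. The strongest is KTB.

KTB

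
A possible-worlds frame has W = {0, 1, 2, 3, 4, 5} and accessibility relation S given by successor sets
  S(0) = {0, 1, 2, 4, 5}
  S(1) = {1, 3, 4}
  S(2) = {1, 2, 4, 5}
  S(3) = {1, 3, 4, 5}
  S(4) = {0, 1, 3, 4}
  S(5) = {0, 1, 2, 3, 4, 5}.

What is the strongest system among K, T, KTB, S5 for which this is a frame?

Reflexive (axiom T): yes — every world is S-related to itself.
Symmetric (axiom B): no — 0 S 1 but not 1 S 0.
Euclidean (axiom 5): no — 0 S 1 and 0 S 2, but not 1 S 2.
So F validates K, T; KTB would additionally require S to be symmetric. The strongest is T.

T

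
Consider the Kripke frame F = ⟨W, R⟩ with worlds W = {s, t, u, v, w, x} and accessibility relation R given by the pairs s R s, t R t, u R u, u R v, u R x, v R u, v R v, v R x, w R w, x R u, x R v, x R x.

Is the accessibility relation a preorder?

Yes

Reflexive: yes — every world is R-related to itself.
Transitive: yes — every two-step R-path is closed by a direct edge.
So R is a preorder.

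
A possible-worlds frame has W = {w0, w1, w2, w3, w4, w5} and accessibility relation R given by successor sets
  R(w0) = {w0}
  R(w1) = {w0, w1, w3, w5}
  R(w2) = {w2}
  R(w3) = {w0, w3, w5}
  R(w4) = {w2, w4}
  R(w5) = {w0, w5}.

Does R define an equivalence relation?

Reflexive: yes — every world is R-related to itself.
Symmetric: no — w1 R w0 but not w0 R w1.
Transitive: yes — every two-step R-path is closed by a direct edge.
So R is not an equivalence relation.

No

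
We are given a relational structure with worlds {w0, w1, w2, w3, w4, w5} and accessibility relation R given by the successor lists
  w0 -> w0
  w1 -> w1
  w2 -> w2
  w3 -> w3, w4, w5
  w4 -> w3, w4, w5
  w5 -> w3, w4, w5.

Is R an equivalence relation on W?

Reflexive: yes — every world is R-related to itself.
Symmetric: yes — every pair in R has its reverse in R.
Transitive: yes — every two-step R-path is closed by a direct edge.
So R is an equivalence relation.

Yes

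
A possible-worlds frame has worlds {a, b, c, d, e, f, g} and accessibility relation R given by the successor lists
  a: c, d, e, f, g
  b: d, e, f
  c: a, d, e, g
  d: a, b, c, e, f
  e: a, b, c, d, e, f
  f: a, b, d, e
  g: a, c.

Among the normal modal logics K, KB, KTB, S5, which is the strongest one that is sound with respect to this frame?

Symmetric (axiom B): yes — every pair in R has its reverse in R.
Reflexive (axiom T): no — a is not related to itself.
Euclidean (axiom 5): no — a R c and a R f, but not c R f.
So F validates K, KB; KTB would additionally require R to be reflexive. The strongest is KB.

KB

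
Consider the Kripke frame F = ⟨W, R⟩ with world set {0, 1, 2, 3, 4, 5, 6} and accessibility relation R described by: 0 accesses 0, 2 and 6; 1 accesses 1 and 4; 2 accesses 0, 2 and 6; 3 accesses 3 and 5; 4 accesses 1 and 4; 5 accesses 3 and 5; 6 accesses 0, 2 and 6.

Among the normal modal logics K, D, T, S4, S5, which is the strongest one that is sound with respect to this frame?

S5

Serial (axiom D): yes — every world has a successor (e.g. 0 R 0).
Reflexive (axiom T): yes — every world is R-related to itself.
Transitive (axiom 4): yes — every two-step R-path is closed by a direct edge.
Euclidean (axiom 5): yes — any two successors of a common world are R-related.
So F validates K, D, T, S4, S5. The strongest is S5.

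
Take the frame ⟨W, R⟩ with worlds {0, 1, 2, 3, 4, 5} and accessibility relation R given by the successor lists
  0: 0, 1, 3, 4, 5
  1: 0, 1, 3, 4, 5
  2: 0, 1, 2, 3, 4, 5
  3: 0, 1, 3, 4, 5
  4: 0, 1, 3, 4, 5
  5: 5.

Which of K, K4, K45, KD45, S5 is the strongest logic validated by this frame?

K4

Transitive (axiom 4): yes — every two-step R-path is closed by a direct edge.
Euclidean (axiom 5): no — 0 R 5 and 0 R 1, but not 5 R 1.
Serial (axiom D): yes — every world has a successor (e.g. 0 R 0).
Reflexive (axiom T): yes — every world is R-related to itself.
So F validates K, K4; K45 would additionally require R to be Euclidean. The strongest is K4.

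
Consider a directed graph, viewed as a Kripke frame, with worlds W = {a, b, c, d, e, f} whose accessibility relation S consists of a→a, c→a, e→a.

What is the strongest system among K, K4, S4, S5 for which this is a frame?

K4

Transitive (axiom 4): yes — every two-step S-path is closed by a direct edge.
Reflexive (axiom T): no — b is not related to itself.
Euclidean (axiom 5): yes — any two successors of a common world are S-related.
So F validates K, K4; S4 would additionally require S to be reflexive. The strongest is K4.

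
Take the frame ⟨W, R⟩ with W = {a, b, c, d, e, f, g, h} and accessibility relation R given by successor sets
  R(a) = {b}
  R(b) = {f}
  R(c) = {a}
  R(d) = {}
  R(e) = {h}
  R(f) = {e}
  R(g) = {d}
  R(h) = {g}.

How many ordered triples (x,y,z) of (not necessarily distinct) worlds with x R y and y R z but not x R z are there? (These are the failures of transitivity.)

Enumerating: (a,b,f), (b,f,e), (c,a,b), (e,h,g), (f,e,h), (h,g,d).

6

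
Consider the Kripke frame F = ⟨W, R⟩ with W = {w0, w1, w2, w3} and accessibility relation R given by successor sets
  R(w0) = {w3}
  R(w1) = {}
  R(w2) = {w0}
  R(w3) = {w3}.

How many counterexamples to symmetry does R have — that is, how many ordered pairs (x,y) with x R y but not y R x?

Enumerating: (w0,w3), (w2,w0).

2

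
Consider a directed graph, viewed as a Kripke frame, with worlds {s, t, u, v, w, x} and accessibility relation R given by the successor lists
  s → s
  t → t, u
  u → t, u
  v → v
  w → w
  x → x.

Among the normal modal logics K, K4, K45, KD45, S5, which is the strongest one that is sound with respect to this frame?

S5

Transitive (axiom 4): yes — every two-step R-path is closed by a direct edge.
Euclidean (axiom 5): yes — any two successors of a common world are R-related.
Serial (axiom D): yes — every world has a successor (e.g. s R s).
Reflexive (axiom T): yes — every world is R-related to itself.
So F validates K, K4, K45, KD45, S5. The strongest is S5.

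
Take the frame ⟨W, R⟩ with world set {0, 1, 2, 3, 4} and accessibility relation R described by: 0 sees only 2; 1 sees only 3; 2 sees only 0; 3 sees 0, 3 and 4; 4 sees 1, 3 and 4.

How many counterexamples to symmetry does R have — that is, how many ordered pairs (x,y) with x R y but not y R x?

Enumerating: (1,3), (3,0), (4,1).

3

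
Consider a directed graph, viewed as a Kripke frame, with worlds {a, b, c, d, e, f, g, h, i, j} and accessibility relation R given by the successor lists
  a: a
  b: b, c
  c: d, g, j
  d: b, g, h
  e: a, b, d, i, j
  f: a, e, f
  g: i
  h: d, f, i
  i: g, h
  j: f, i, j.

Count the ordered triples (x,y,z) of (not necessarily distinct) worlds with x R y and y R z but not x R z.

Enumerating: (b,c,d), (b,c,g), (b,c,j), (c,d,b), (c,d,h), (c,g,i), (c,j,f), (c,j,i), (d,b,c), (d,g,i), (d,h,d), (d,h,f), … and 28 more.
Total: 40.

40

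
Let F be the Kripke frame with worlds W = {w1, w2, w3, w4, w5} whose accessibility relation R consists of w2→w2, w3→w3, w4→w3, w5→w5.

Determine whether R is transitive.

Transitive: yes — every two-step R-path is closed by a direct edge.

Yes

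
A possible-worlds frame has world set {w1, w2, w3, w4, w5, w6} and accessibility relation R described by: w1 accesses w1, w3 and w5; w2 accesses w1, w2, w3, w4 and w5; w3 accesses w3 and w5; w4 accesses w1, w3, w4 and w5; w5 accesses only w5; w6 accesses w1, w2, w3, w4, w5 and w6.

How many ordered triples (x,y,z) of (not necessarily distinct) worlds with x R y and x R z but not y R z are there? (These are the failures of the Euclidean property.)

35

Enumerating: (w1,w3,w1), (w1,w5,w1), (w1,w5,w3), (w2,w1,w2), (w2,w1,w4), (w2,w3,w1), (w2,w3,w2), (w2,w3,w4), (w2,w4,w2), (w2,w5,w1), (w2,w5,w2), (w2,w5,w3), … and 23 more.
Total: 35.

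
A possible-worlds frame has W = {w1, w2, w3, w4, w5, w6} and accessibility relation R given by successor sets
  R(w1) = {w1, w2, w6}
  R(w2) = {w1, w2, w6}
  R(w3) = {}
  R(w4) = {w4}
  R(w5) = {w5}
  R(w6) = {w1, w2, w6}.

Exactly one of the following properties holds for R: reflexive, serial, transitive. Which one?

Reflexive: no — w3 is not related to itself.
Serial: no — w3 has no R-successor.
Transitive: yes — every two-step R-path is closed by a direct edge.
Only transitive holds.

transitive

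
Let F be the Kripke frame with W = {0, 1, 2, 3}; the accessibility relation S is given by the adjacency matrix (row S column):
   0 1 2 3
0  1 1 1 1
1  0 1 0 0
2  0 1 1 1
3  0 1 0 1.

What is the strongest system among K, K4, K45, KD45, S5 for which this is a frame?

Transitive (axiom 4): yes — every two-step S-path is closed by a direct edge.
Euclidean (axiom 5): no — 0 S 1 and 0 S 2, but not 1 S 2.
Serial (axiom D): yes — every world has a successor (e.g. 0 S 0).
Reflexive (axiom T): yes — every world is S-related to itself.
So F validates K, K4; K45 would additionally require S to be Euclidean. The strongest is K4.

K4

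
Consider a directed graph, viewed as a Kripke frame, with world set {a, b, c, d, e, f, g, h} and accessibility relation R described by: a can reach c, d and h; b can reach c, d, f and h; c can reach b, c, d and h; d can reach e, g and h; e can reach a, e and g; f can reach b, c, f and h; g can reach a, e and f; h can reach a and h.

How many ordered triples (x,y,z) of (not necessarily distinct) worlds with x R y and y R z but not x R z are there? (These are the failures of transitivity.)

33

Enumerating: (a,c,b), (a,d,e), (a,d,g), (a,h,a), (b,c,b), (b,d,e), (b,d,g), (b,f,b), (b,h,a), (c,b,f), (c,d,e), (c,d,g), … and 21 more.
Total: 33.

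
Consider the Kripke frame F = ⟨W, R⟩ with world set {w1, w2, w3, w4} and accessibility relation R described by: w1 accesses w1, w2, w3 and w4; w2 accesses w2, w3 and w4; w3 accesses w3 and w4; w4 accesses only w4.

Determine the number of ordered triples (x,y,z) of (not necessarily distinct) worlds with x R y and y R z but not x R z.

0

R is transitive; there are no such tuples.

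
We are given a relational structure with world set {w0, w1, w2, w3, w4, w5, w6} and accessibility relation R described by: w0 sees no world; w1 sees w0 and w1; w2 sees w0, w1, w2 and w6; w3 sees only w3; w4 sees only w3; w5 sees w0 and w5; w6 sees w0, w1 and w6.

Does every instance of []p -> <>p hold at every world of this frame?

No

The schema D characterises exactly the serial frames.
Serial: no — w0 has no R-successor.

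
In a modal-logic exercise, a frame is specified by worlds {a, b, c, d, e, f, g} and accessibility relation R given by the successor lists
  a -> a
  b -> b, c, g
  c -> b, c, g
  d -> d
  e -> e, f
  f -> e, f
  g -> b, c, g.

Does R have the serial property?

Serial: yes — every world has a successor (e.g. a R a).

Yes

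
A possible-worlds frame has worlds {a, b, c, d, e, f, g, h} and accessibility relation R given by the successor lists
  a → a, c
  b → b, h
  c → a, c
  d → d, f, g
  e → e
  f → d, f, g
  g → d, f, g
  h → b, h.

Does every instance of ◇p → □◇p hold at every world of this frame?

By correspondence theory, 5 is valid on a frame iff R is Euclidean.
Euclidean: yes — any two successors of a common world are R-related.

Yes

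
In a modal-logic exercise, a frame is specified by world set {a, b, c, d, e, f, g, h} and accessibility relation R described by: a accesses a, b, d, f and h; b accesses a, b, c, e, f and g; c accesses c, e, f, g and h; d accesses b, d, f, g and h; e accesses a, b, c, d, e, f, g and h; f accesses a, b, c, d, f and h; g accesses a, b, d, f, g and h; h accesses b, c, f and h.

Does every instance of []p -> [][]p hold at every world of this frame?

No

The schema 4 characterises exactly the transitive frames.
Transitive: no — a R b and b R c, but not a R c.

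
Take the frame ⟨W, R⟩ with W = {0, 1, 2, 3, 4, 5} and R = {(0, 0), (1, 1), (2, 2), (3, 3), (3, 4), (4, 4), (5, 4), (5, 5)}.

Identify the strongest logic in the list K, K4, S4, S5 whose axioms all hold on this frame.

Transitive (axiom 4): yes — every two-step R-path is closed by a direct edge.
Reflexive (axiom T): yes — every world is R-related to itself.
Euclidean (axiom 5): no — 3 R 4 and 3 R 3, but not 4 R 3.
So F validates K, K4, S4; S5 would additionally require R to be Euclidean. The strongest is S4.

S4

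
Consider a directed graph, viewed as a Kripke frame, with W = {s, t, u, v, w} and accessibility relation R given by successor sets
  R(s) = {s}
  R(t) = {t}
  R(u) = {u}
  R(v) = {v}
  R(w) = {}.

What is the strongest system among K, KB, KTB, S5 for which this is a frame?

KB

Symmetric (axiom B): yes — every pair in R has its reverse in R.
Reflexive (axiom T): no — w is not related to itself.
Euclidean (axiom 5): yes — any two successors of a common world are R-related.
So F validates K, KB; KTB would additionally require R to be reflexive. The strongest is KB.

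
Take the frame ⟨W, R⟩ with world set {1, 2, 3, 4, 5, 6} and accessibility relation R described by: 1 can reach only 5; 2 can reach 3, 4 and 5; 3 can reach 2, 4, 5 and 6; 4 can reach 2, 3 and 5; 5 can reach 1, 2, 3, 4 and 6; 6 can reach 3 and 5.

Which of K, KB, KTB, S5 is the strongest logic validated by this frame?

Symmetric (axiom B): yes — every pair in R has its reverse in R.
Reflexive (axiom T): no — 1 is not related to itself.
Euclidean (axiom 5): no — 3 R 2 and 3 R 6, but not 2 R 6.
So F validates K, KB; KTB would additionally require R to be reflexive. The strongest is KB.

KB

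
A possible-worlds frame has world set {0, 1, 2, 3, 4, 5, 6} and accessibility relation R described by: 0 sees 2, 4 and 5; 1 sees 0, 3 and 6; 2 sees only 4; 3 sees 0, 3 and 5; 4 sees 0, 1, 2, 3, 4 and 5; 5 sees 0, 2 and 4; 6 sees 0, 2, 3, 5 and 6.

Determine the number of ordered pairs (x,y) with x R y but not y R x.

13

Enumerating: (0,2), (1,0), (1,3), (1,6), (3,0), (3,5), (4,1), (4,3), (5,2), (6,0), (6,2), (6,3), (6,5).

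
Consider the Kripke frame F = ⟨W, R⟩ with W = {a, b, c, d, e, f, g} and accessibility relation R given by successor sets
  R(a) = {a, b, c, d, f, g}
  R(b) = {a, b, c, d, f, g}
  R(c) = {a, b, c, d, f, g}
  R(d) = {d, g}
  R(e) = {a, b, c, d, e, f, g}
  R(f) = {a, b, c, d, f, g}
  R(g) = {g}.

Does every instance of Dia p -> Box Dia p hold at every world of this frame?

By correspondence theory, 5 is valid on a frame iff R is Euclidean.
Euclidean: no — a R d and a R b, but not d R b.

No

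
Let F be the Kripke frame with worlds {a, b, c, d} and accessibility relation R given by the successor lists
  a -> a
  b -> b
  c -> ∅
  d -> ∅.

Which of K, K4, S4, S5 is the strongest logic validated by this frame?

K4

Transitive (axiom 4): yes — every two-step R-path is closed by a direct edge.
Reflexive (axiom T): no — c is not related to itself.
Euclidean (axiom 5): yes — any two successors of a common world are R-related.
So F validates K, K4; S4 would additionally require R to be reflexive. The strongest is K4.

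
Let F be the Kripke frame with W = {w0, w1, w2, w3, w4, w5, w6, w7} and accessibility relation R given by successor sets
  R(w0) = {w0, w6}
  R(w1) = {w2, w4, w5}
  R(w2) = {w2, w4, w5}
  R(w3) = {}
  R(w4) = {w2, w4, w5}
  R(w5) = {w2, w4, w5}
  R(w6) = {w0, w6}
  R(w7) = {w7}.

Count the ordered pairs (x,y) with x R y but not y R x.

3

Enumerating: (w1,w2), (w1,w4), (w1,w5).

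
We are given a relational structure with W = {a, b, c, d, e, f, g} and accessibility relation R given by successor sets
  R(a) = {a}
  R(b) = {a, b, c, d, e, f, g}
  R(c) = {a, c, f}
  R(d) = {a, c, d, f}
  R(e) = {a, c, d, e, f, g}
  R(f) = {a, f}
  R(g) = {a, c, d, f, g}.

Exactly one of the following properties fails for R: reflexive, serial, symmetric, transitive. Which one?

Reflexive: yes — every world is R-related to itself.
Serial: yes — every world has a successor (e.g. a R a).
Symmetric: no — b R a but not a R b.
Transitive: yes — every two-step R-path is closed by a direct edge.
Only symmetric fails.

symmetric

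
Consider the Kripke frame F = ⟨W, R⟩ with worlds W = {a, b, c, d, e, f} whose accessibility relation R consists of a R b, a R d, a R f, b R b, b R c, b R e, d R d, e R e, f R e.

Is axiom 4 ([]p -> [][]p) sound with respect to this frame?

By correspondence theory, 4 is valid on a frame iff R is transitive.
Transitive: no — a R b and b R c, but not a R c.

No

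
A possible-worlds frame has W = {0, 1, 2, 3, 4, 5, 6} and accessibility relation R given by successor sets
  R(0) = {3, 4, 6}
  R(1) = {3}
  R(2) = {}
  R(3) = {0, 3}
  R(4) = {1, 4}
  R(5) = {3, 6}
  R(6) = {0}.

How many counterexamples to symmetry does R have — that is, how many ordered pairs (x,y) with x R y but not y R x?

Enumerating: (0,4), (1,3), (4,1), (5,3), (5,6).

5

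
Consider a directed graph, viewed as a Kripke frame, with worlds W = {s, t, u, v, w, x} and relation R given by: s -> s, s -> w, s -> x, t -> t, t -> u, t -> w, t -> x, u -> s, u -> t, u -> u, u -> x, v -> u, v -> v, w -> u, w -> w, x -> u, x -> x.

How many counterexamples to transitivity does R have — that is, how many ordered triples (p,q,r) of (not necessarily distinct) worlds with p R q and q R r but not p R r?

Enumerating: (s,w,u), (s,x,u), (t,u,s), (u,s,w), (u,t,w), (v,u,s), (v,u,t), (v,u,x), (w,u,s), (w,u,t), (w,u,x), (x,u,s), (x,u,t).

13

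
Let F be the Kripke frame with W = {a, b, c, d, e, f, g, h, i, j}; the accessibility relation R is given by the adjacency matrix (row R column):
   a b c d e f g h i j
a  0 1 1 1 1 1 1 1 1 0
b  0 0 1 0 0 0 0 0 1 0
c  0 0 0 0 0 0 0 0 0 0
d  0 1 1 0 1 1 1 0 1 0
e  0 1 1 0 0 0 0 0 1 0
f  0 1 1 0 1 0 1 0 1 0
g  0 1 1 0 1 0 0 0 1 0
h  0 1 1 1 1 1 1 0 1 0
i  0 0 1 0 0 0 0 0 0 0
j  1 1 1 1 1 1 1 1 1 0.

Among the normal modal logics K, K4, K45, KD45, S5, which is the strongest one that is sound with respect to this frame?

Transitive (axiom 4): yes — every two-step R-path is closed by a direct edge.
Euclidean (axiom 5): no — a R b and a R d, but not b R d.
Serial (axiom D): no — c has no R-successor.
Reflexive (axiom T): no — a is not related to itself.
So F validates K, K4; K45 would additionally require R to be Euclidean. The strongest is K4.

K4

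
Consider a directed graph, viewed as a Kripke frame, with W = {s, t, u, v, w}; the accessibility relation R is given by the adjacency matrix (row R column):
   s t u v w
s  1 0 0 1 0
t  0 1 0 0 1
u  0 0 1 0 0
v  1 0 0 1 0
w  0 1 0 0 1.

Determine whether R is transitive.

Yes

Transitive: yes — every two-step R-path is closed by a direct edge.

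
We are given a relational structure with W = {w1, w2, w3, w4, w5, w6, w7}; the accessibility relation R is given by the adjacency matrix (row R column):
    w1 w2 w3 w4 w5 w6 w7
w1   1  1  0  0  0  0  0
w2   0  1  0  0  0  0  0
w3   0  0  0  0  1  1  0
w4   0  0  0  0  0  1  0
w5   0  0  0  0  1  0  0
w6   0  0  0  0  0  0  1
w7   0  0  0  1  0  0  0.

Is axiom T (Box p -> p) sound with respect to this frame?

By correspondence theory, T is valid on a frame iff R is reflexive.
Reflexive: no — w3 is not related to itself.

No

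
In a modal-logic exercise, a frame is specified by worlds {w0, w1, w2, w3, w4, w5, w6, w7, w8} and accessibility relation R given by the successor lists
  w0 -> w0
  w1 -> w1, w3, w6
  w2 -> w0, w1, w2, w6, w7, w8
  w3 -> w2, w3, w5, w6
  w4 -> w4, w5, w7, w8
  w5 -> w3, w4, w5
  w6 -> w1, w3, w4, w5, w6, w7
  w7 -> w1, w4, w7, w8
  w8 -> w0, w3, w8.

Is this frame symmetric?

Symmetric: no — w1 R w3 but not w3 R w1.

No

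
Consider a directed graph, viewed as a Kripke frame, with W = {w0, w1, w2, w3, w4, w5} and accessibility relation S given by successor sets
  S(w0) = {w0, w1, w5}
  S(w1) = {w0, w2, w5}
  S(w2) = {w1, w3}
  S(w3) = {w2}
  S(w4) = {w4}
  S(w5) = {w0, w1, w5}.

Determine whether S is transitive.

No

Transitive: no — w0 S w1 and w1 S w2, but not w0 S w2.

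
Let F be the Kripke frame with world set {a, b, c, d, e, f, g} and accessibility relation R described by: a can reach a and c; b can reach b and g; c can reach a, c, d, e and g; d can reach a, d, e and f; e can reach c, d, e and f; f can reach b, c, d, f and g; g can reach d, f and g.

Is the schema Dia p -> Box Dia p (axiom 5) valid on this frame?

Axiom 5 corresponds to the accessibility relation being Euclidean.
Euclidean: no — c R a and c R d, but not a R d.

No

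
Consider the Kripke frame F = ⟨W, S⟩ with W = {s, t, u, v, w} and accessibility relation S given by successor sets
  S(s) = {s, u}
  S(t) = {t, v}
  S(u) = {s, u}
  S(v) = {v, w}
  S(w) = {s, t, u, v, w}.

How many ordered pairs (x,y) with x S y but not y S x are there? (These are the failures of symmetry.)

Enumerating: (t,v), (w,s), (w,t), (w,u).

4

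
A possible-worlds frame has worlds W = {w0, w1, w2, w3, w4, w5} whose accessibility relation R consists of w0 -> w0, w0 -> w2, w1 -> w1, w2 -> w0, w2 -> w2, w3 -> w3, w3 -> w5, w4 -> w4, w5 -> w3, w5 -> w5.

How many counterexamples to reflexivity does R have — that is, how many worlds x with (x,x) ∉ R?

R is reflexive; there are no such worlds.

0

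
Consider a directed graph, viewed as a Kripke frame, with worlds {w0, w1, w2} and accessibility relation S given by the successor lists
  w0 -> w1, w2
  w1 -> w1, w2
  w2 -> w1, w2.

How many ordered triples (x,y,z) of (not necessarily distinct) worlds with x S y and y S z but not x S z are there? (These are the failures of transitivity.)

S is transitive; there are no such tuples.

0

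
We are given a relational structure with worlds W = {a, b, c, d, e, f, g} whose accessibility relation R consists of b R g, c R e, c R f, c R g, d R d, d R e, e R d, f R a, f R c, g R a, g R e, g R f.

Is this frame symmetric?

No

Symmetric: no — b R g but not g R b.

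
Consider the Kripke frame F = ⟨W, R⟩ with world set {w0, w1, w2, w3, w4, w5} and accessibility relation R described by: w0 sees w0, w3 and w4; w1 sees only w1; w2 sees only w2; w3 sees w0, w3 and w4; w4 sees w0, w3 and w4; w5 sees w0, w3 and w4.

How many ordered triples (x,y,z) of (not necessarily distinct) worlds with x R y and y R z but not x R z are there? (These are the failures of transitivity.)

R is transitive; there are no such tuples.

0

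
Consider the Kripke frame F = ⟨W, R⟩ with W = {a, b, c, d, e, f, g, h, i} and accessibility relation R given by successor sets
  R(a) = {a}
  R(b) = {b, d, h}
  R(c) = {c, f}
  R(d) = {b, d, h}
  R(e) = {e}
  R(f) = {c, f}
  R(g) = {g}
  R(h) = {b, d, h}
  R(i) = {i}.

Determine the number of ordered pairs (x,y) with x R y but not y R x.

0

R is symmetric; there are no such tuples.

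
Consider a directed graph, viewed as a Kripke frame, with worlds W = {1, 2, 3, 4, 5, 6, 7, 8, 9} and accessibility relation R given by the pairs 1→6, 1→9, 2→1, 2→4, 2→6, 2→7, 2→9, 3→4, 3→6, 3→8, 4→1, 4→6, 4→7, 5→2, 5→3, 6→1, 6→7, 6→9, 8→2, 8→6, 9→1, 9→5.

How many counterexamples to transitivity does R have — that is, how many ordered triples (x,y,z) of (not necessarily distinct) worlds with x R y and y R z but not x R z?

34

Enumerating: (1,6,1), (1,6,7), (1,9,1), (1,9,5), (2,9,5), (3,4,1), (3,4,7), (3,6,1), (3,6,7), (3,6,9), (3,8,2), (4,1,9), … and 22 more.
Total: 34.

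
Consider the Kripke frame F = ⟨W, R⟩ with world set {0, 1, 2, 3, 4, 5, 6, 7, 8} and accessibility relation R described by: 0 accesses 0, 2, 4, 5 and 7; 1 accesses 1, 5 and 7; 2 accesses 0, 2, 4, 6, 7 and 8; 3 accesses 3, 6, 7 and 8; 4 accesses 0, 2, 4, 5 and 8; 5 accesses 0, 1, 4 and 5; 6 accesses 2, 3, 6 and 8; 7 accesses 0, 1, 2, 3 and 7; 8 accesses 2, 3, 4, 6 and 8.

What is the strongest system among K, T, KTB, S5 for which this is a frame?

KTB

Reflexive (axiom T): yes — every world is R-related to itself.
Symmetric (axiom B): yes — every pair in R has its reverse in R.
Euclidean (axiom 5): no — 0 R 2 and 0 R 5, but not 2 R 5.
So F validates K, T, KTB; S5 would additionally require R to be Euclidean. The strongest is KTB.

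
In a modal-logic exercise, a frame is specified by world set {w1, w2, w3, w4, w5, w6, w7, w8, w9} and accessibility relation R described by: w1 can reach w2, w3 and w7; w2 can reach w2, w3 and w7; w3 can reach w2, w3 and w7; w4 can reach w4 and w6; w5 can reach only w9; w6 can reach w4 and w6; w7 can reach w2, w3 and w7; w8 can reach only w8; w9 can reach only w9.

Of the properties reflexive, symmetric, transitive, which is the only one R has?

Reflexive: no — w1 is not related to itself.
Symmetric: no — w1 R w2 but not w2 R w1.
Transitive: yes — every two-step R-path is closed by a direct edge.
Only transitive holds.

transitive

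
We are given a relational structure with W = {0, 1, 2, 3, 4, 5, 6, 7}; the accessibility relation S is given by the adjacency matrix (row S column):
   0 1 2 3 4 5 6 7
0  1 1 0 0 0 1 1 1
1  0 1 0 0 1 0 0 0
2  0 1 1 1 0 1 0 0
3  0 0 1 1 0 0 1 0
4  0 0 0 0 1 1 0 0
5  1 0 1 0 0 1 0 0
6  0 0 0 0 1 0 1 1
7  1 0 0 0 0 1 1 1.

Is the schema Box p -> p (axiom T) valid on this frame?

Yes

By correspondence theory, T is valid on a frame iff S is reflexive.
Reflexive: yes — every world is S-related to itself.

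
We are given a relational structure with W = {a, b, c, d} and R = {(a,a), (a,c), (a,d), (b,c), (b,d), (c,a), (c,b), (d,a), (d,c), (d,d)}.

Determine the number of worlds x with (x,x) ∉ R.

Enumerating: b, c.

2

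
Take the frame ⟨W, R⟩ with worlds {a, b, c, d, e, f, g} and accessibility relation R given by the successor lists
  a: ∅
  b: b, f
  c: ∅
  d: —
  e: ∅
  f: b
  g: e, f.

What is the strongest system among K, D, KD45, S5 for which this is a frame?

Serial (axiom D): no — a has no R-successor.
Euclidean (axiom 5): no — g R e and g R f, but not e R f.
Transitive (axiom 4): no — g R f and f R b, but not g R b.
Reflexive (axiom T): no — a is not related to itself.
So F validates K; D would additionally require R to be serial. The strongest is K.

K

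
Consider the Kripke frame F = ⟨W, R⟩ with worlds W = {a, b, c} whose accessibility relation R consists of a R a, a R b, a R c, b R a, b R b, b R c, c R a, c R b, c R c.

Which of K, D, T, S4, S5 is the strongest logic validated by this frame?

S5

Serial (axiom D): yes — every world has a successor (e.g. a R a).
Reflexive (axiom T): yes — every world is R-related to itself.
Transitive (axiom 4): yes — every two-step R-path is closed by a direct edge.
Euclidean (axiom 5): yes — any two successors of a common world are R-related.
So F validates K, D, T, S4, S5. The strongest is S5.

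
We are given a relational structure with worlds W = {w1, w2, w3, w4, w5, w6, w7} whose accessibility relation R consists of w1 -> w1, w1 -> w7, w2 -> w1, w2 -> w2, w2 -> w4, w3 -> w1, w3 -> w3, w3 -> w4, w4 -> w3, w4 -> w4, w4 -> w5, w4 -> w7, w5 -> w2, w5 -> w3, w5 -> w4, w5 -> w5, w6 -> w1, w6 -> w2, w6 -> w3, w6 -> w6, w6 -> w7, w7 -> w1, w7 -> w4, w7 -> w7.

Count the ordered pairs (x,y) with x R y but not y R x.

9

Enumerating: (w2,w1), (w2,w4), (w3,w1), (w5,w2), (w5,w3), (w6,w1), (w6,w2), (w6,w3), (w6,w7).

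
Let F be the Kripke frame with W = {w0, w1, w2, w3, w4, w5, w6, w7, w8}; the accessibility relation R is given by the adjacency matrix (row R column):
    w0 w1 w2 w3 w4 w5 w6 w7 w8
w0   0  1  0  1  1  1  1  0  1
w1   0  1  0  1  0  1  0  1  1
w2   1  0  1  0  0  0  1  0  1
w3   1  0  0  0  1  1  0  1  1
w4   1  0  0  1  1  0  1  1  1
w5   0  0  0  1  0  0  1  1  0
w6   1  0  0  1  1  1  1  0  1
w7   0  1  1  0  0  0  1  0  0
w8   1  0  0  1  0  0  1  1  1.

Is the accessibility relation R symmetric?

No

Symmetric: no — w0 R w1 but not w1 R w0.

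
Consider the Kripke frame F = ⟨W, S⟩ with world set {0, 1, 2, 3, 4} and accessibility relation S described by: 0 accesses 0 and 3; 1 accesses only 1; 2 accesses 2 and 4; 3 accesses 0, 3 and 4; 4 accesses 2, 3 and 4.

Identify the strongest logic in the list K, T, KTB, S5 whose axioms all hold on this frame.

Reflexive (axiom T): yes — every world is S-related to itself.
Symmetric (axiom B): yes — every pair in S has its reverse in S.
Euclidean (axiom 5): no — 3 S 0 and 3 S 4, but not 0 S 4.
So F validates K, T, KTB; S5 would additionally require S to be Euclidean. The strongest is KTB.

KTB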